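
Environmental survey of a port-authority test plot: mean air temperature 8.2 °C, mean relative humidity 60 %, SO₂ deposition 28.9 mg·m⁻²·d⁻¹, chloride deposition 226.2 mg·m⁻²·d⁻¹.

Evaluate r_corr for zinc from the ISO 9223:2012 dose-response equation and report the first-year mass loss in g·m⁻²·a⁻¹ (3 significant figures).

zinc: f(T) = +0.038·(T−10) [T≤10 °C] = -0.0684
  SO₂ term: 0.0129·28.9^0.44·exp(0.046·60-0.0684) = 0.8362
  Cl⁻ term: 0.0175·226.2^0.57·exp(0.008·60+0.085·8.2) = 1.248
  r_corr = 0.8362 + 1.248 = 2.084 μm/a
Convert to mass loss: 2.084 μm/a × 7.14 g/cm³ = 14.88 g·m⁻²·a⁻¹

r_corr = 14.9 g·m⁻²·a⁻¹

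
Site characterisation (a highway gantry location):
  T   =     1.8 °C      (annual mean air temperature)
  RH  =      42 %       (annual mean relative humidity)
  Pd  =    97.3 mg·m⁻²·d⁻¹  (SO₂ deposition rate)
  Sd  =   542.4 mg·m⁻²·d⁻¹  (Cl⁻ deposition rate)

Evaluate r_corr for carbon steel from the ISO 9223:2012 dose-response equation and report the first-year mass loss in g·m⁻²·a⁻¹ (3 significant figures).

r_corr = 272 g·m⁻²·a⁻¹

carbon steel: T≤10 °C ⇒ hinge +0.150·(1.8−10) = -1.2300
  Pd branch = 1.77·Pd^0.52·e^(0.02·RH+f) = 12.95 μm/a
  Cl⁻ term: 0.102·542.4^0.62·exp(0.033·42+0.04·1.8) = 21.73
  sum: 12.95 + 21.73 → r_corr = 34.69 μm/a
Convert to mass loss: 34.69 μm/a × 7.85 g/cm³ = 272.3 g·m⁻²·a⁻¹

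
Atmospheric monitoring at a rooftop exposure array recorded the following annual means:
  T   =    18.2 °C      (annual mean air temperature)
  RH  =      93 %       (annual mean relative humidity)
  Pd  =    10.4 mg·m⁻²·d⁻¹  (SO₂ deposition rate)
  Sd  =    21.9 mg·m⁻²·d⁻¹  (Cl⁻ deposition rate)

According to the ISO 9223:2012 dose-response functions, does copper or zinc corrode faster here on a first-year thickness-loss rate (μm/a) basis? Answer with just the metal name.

copper

copper: T>10 °C ⇒ hinge -0.080·(18.2−10) = -0.6560
  sulphur-dioxide contribution → 1.221 μm/a
  chloride contribution → 1.637 μm/a
  total first-year rate 2.858 μm/a
zinc: T>10 °C ⇒ hinge -0.071·(18.2−10) = -0.5822
  sulphur-dioxide contribution → 1.456 μm/a
  chloride contribution → 1.005 μm/a
  total first-year rate 2.461 μm/a
Ordering by μm/a: copper (2.86) > zinc (2.46)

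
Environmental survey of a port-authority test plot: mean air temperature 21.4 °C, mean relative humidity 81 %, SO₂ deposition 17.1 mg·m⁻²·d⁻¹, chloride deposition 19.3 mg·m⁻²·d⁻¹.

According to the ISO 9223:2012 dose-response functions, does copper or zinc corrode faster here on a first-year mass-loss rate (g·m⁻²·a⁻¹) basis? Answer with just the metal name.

copper: f(T) = -0.080·(T−10) [T>10 °C] = -0.9120
  sulphur-dioxide contribution → 0.53 μm/a
  chloride contribution → 1.201 μm/a
  total first-year rate 1.731 μm/a
  mass loss = 1.731 μm/a × 8.96 g/cm³ = 15.51 g·m⁻²·a⁻¹
zinc: f(T) = -0.071·(T−10) [T>10 °C] = -0.8094
  sulphur-dioxide contribution → 0.8313 μm/a
  chloride contribution → 1.115 μm/a
  ⇒ r_corr(zinc) = 1.946 μm/a
  mass loss = 1.946 μm/a × 7.14 g/cm³ = 13.9 g·m⁻²·a⁻¹
Ordering by g·m⁻²·a⁻¹: copper (15.5) > zinc (13.9)

copper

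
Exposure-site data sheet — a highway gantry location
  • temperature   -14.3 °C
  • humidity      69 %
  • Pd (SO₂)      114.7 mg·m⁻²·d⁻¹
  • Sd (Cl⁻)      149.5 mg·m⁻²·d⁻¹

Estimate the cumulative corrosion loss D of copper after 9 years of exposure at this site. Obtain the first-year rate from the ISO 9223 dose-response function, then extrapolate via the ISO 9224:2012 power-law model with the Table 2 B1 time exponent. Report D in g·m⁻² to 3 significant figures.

copper: T≤10 °C ⇒ hinge +0.126·(-14.3−10) = -3.0618
  Pd branch = 0.0053·Pd^0.26·e^(0.059·RH+f) = 0.04989 μm/a
  Cl⁻ term: 0.01025·149.5^0.27·exp(0.036·69+0.049·-14.3) = 0.2357
  sum: 0.04989 + 0.2357 → r_corr = 0.2856 μm/a
Long-term exponent b (ISO 9224 Table 2, B1) = 0.667
  D(9) = 0.2856 × 9^0.667 = 0.2856 × 4.33 = 1.237 μm
  Mass loss = 1.237 μm × 8.96 g/cm³ = 11.08 g·m⁻²

D(9) = 11.1 g·m⁻²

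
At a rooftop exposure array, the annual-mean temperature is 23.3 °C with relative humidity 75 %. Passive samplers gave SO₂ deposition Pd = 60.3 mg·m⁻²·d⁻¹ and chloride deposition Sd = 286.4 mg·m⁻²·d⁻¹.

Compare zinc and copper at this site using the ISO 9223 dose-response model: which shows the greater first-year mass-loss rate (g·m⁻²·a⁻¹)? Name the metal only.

zinc

zinc: temperature factor f = -0.071·(13.3) = -0.9443
  SO₂ term: 0.0129·60.3^0.44·exp(0.046·75-0.9443) = 0.9597
  Sd branch = 0.0175·Sd^0.57·e^(0.008·RH+0.085·T) = 5.81 μm/a
  r_corr = 0.9597 + 5.81 = 6.77 μm/a
  mass loss = 6.77 μm/a × 7.14 g/cm³ = 48.34 g·m⁻²·a⁻¹
copper: temperature factor f = -0.080·(13.3) = -1.0640
  Pd branch = 0.0053·Pd^0.26·e^(0.059·RH+f) = 0.4434 μm/a
  Sd branch = 0.01025·Sd^0.27·e^(0.036·RH+0.049·T) = 2.201 μm/a
  r_corr = 0.4434 + 2.201 = 2.644 μm/a
  mass loss = 2.644 μm/a × 8.96 g/cm³ = 23.69 g·m⁻²·a⁻¹
Ordering by g·m⁻²·a⁻¹: zinc (48.3) > copper (23.7)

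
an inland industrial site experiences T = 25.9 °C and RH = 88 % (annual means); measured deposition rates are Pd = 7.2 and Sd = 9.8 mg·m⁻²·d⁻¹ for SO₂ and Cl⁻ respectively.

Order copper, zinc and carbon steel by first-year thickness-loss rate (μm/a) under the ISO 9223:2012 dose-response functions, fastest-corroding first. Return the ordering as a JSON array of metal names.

copper: T>10 °C ⇒ hinge -0.080·(25.9−10) = -1.2720
  sulphur-dioxide contribution → 0.4463 μm/a
  chloride contribution → 1.605 μm/a
  ⇒ r_corr(copper) = 2.051 μm/a
zinc: T>10 °C ⇒ hinge -0.071·(25.9−10) = -1.1289
  sulphur-dioxide contribution → 0.5696 μm/a
  chloride contribution → 1.175 μm/a
  ⇒ r_corr(zinc) = 1.744 μm/a
carbon steel: temperature factor f = -0.054·(15.9) = -0.8586
  sulphur-dioxide contribution → 12.17 μm/a
  chloride contribution → 21.59 μm/a
  total first-year rate 33.76 μm/a
Ordering by μm/a: carbon steel (33.8) > copper (2.05) > zinc (1.74)

["carbon steel", "copper", "zinc"]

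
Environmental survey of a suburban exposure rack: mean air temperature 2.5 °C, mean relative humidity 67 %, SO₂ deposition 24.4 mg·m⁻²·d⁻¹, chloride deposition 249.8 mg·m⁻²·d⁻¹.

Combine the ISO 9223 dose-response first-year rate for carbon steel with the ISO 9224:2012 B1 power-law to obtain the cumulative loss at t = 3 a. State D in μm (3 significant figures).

D(3) = 76.5 μm

carbon steel: f(T) = +0.150·(T−10) [T≤10 °C] = -1.1250
  Pd branch = 1.77·Pd^0.52·e^(0.02·RH+f) = 11.56 μm/a
  Sd branch = 0.102·Sd^0.62·e^(0.033·RH+0.04·T) = 31.53 μm/a
  r_corr = 11.56 + 31.53 = 43.09 μm/a
Power-law: D(3) = r_corr · 3^0.523
  D(3) = 43.09 × 3^0.523 = 43.09 × 1.776 = 76.54 μm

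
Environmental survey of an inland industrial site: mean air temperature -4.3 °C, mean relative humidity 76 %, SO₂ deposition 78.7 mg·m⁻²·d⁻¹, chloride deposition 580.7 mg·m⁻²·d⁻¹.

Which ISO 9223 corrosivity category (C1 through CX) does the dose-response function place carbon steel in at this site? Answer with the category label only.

C4

carbon steel: T≤10 °C ⇒ hinge +0.150·(-4.3−10) = -2.1450
  Pd branch = 1.77·Pd^0.52·e^(0.02·RH+f) = 9.172 μm/a
  Sd branch = 0.102·Sd^0.62·e^(0.033·RH+0.04·T) = 54.55 μm/a
  sum: 9.172 + 54.55 → r_corr = 63.72 μm/a
ISO 9223 Table 2 (carbon steel): 50 < 63.7 ≤ 80 μm/a ⇒ C4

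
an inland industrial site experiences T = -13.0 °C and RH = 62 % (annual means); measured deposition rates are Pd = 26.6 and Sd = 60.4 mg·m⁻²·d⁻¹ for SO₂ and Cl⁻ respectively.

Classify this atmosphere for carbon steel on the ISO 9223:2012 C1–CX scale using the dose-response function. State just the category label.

C2

carbon steel: T≤10 °C ⇒ hinge +0.150·(-13.0−10) = -3.4500
  Pd branch = 1.77·Pd^0.52·e^(0.02·RH+f) = 1.069 μm/a
  Cl⁻ term: 0.102·60.4^0.62·exp(0.033·62+0.04·-13.0) = 5.965
  r_corr = 1.069 + 5.965 = 7.034 μm/a
7.03 μm/a falls in (1.3, 25] for carbon steel → category C2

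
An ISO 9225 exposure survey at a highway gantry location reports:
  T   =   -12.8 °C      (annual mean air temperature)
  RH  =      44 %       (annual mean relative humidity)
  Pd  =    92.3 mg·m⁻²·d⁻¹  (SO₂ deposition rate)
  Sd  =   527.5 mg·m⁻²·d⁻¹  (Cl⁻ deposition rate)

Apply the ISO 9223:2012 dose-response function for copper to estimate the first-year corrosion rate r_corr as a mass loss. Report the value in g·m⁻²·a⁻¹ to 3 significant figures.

copper: temperature factor f = +0.126·(-22.8) = -2.8728
  Pd branch = 0.0053·Pd^0.26·e^(0.059·RH+f) = 0.01303 μm/a
  Sd branch = 0.01025·Sd^0.27·e^(0.036·RH+0.049·T) = 0.145 μm/a
  sum: 0.01303 + 0.145 → r_corr = 0.158 μm/a
Convert to mass loss: 0.158 μm/a × 8.96 g/cm³ = 1.416 g·m⁻²·a⁻¹

r_corr = 1.42 g·m⁻²·a⁻¹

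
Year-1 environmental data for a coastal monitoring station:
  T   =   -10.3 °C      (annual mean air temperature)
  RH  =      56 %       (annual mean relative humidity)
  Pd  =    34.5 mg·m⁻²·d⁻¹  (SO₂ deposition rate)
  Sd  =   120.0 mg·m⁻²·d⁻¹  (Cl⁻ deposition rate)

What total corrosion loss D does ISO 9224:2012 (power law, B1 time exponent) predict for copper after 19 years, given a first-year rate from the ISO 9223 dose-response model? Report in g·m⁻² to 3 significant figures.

D(19) = 12.6 g·m⁻²

copper: T≤10 °C ⇒ hinge +0.126·(-10.3−10) = -2.5578
  SO₂ term: 0.0053·34.5^0.26·exp(0.059·56-2.5578) = 0.02807
  Sd branch = 0.01025·Sd^0.27·e^(0.036·RH+0.049·T) = 0.1692 μm/a
  r_corr = 0.02807 + 0.1692 = 0.1973 μm/a
Power-law: D(19) = r_corr · 19^0.667
  D(19) = 0.1973 × 19^0.667 = 0.1973 × 7.127 = 1.406 μm
  Mass loss = 1.406 μm × 8.96 g/cm³ = 12.6 g·m⁻²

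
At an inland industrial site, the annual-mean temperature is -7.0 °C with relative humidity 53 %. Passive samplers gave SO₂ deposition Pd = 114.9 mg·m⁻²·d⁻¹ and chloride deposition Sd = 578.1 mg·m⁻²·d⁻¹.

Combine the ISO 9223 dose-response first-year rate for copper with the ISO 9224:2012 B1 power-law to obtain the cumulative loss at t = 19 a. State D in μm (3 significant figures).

copper: f(T) = +0.126·(T−10) [T≤10 °C] = -2.1420
  SO₂ term: 0.0053·114.9^0.26·exp(0.059·53-2.1420) = 0.04872
  Cl⁻ term: 0.01025·578.1^0.27·exp(0.036·53+0.049·-7.0) = 0.273
  r_corr = 0.04872 + 0.273 = 0.3217 μm/a
Power-law: D(19) = r_corr · 19^0.667
  D(19) = 0.3217 × 19^0.667 = 0.3217 × 7.127 = 2.293 μm

D(19) = 2.29 μm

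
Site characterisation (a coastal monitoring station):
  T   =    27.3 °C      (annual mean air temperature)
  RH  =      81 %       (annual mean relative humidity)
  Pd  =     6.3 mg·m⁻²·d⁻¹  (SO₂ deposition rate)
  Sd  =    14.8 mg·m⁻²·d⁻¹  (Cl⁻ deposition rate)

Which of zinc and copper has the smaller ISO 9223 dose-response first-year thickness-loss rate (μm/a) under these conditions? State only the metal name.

copper

zinc: temperature factor f = -0.071·(17.3) = -1.2283
  SO₂ term: 0.0129·6.3^0.44·exp(0.046·81-1.2283) = 0.3524
  Sd branch = 0.0175·Sd^0.57·e^(0.008·RH+0.085·T) = 1.582 μm/a
  sum: 0.3524 + 1.582 → r_corr = 1.935 μm/a
copper: f(T) = -0.080·(T−10) [T>10 °C] = -1.3840
  Pd branch = 0.0053·Pd^0.26·e^(0.059·RH+f) = 0.255 μm/a
  Cl⁻ term: 0.01025·14.8^0.27·exp(0.036·81+0.049·27.3) = 1.493
  r_corr = 0.255 + 1.493 = 1.748 μm/a
Ordering by μm/a: zinc (1.93) > copper (1.75)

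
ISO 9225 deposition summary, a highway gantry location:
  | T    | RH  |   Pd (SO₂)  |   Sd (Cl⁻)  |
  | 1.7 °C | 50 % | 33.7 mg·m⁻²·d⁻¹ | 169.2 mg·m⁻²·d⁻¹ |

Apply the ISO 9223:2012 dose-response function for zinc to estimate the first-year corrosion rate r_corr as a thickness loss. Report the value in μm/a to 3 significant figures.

zinc: temperature factor f = +0.038·(-8.3) = -0.3154
  Pd branch = 0.0129·Pd^0.44·e^(0.046·RH+f) = 0.4412 μm/a
  Sd branch = 0.0175·Sd^0.57·e^(0.008·RH+0.085·T) = 0.562 μm/a
  sum: 0.4412 + 0.562 → r_corr = 1.003 μm/a

r_corr = 1.00 μm/a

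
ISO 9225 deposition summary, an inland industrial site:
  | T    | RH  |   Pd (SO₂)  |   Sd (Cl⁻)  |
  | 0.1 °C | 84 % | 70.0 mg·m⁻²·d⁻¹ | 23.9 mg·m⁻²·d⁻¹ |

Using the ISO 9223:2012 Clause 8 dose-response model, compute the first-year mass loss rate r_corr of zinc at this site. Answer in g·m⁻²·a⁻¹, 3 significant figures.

r_corr = 21.0 g·m⁻²·a⁻¹

zinc: T≤10 °C ⇒ hinge +0.038·(0.1−10) = -0.3762
  sulphur-dioxide contribution → 2.736 μm/a
  chloride contribution → 0.211 μm/a
  total first-year rate 2.947 μm/a
Convert to mass loss: 2.947 μm/a × 7.14 g/cm³ = 21.04 g·m⁻²·a⁻¹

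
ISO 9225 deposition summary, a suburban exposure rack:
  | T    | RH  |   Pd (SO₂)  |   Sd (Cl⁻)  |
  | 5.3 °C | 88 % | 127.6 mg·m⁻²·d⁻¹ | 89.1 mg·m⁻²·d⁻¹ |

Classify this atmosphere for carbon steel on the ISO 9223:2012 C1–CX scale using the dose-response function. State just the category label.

carbon steel: f(T) = +0.150·(T−10) [T≤10 °C] = -0.7050
  Pd branch = 1.77·Pd^0.52·e^(0.02·RH+f) = 63.27 μm/a
  Sd branch = 0.102·Sd^0.62·e^(0.033·RH+0.04·T) = 37.22 μm/a
  r_corr = 63.27 + 37.22 = 100.5 μm/a
ISO 9223 Table 2 (carbon steel): 80 < 100 ≤ 200 μm/a ⇒ C5

C5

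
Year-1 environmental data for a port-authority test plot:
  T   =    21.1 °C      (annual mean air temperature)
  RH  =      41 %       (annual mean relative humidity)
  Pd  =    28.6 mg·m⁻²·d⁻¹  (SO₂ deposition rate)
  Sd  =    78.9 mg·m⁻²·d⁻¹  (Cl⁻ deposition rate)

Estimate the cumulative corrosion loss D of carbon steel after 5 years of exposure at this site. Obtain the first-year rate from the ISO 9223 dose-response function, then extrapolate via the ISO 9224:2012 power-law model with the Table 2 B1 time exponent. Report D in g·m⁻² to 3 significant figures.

D(5) = 481 g·m⁻²

carbon steel: T>10 °C ⇒ hinge -0.054·(21.1−10) = -0.5994
  sulphur-dioxide contribution → 12.62 μm/a
  chloride contribution → 13.77 μm/a
  ⇒ r_corr(carbon steel) = 26.39 μm/a
Long-term exponent b (ISO 9224 Table 2, B1) = 0.523
  D(5) = 26.39 × 5^0.523 = 26.39 × 2.32 = 61.24 μm
  Mass loss = 61.24 μm × 7.85 g/cm³ = 480.7 g·m⁻²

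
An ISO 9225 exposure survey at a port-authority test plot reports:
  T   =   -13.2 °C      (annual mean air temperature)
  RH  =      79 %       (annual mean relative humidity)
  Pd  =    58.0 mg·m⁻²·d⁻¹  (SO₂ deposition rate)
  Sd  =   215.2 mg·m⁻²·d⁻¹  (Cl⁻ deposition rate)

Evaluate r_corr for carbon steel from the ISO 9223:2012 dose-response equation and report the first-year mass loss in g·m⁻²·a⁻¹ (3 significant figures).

r_corr = 196 g·m⁻²·a⁻¹

carbon steel: f(T) = +0.150·(T−10) [T≤10 °C] = -3.4800
  sulphur-dioxide contribution → 2.187 μm/a
  chloride contribution → 22.8 μm/a
  total first-year rate 24.98 μm/a
Convert to mass loss: 24.98 μm/a × 7.85 g/cm³ = 196.1 g·m⁻²·a⁻¹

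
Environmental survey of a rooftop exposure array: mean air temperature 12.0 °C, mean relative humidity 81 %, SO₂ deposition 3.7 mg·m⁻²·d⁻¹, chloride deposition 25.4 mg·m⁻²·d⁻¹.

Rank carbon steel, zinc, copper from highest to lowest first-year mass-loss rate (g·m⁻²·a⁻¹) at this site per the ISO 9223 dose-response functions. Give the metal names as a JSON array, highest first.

["carbon steel", "copper", "zinc"]

carbon steel: T>10 °C ⇒ hinge -0.054·(12.0−10) = -0.1080
  sulphur-dioxide contribution → 15.85 μm/a
  chloride contribution → 17.74 μm/a
  total first-year rate 33.59 μm/a
  mass loss = 33.59 μm/a × 7.85 g/cm³ = 263.7 g·m⁻²·a⁻¹
zinc: f(T) = -0.071·(T−10) [T>10 °C] = -0.1420
  sulphur-dioxide contribution → 0.8262 μm/a
  chloride contribution → 0.5864 μm/a
  ⇒ r_corr(zinc) = 1.413 μm/a
  mass loss = 1.413 μm/a × 7.14 g/cm³ = 10.09 g·m⁻²·a⁻¹
copper: T>10 °C ⇒ hinge -0.080·(12.0−10) = -0.1600
  sulphur-dioxide contribution → 0.7551 μm/a
  chloride contribution → 0.8162 μm/a
  ⇒ r_corr(copper) = 1.571 μm/a
  mass loss = 1.571 μm/a × 8.96 g/cm³ = 14.08 g·m⁻²·a⁻¹
Ordering by g·m⁻²·a⁻¹: carbon steel (264) > copper (14.1) > zinc (10.1)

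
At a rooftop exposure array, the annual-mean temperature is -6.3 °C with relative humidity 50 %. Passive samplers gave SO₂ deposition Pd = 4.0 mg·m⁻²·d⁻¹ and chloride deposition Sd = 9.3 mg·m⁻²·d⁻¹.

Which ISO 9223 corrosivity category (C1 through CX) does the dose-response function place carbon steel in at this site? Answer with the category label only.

carbon steel: f(T) = +0.150·(T−10) [T≤10 °C] = -2.4450
  SO₂ term: 1.77·4.0^0.52·exp(0.02·50-2.4450) = 0.858
  Sd branch = 0.102·Sd^0.62·e^(0.033·RH+0.04·T) = 1.645 μm/a
  sum: 0.858 + 1.645 → r_corr = 2.503 μm/a
ISO 9223 Table 2 (carbon steel): 1.3 < 2.5 ≤ 25 μm/a ⇒ C2

C2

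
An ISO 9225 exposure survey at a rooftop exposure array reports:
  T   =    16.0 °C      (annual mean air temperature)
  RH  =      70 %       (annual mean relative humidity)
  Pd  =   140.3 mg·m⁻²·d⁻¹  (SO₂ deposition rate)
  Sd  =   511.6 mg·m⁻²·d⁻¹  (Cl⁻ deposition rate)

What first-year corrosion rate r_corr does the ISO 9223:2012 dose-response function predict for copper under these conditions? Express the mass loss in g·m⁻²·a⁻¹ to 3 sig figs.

copper: temperature factor f = -0.080·(6.0) = -0.4800
  Pd branch = 0.0053·Pd^0.26·e^(0.059·RH+f) = 0.7374 μm/a
  Sd branch = 0.01025·Sd^0.27·e^(0.036·RH+0.049·T) = 1.503 μm/a
  r_corr = 0.7374 + 1.503 = 2.241 μm/a
Convert to mass loss: 2.241 μm/a × 8.96 g/cm³ = 20.08 g·m⁻²·a⁻¹

r_corr = 20.1 g·m⁻²·a⁻¹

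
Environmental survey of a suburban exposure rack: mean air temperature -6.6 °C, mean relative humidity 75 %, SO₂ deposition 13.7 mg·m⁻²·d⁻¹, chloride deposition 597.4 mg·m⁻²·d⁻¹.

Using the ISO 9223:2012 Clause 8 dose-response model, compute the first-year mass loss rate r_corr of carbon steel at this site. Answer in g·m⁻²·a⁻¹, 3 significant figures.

carbon steel: f(T) = +0.150·(T−10) [T≤10 °C] = -2.4900
  Pd branch = 1.77·Pd^0.52·e^(0.02·RH+f) = 2.565 μm/a
  Sd branch = 0.102·Sd^0.62·e^(0.033·RH+0.04·T) = 48.99 μm/a
  r_corr = 2.565 + 48.99 = 51.56 μm/a
Convert to mass loss: 51.56 μm/a × 7.85 g/cm³ = 404.7 g·m⁻²·a⁻¹

r_corr = 405 g·m⁻²·a⁻¹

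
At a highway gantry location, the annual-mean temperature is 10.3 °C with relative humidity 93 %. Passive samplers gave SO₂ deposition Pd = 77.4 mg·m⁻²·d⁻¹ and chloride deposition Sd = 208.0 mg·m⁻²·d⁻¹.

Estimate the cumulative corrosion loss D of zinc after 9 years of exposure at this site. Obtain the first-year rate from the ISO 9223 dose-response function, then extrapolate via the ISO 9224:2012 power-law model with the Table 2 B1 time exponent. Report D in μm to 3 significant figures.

D(9) = 47.9 μm

zinc: T>10 °C ⇒ hinge -0.071·(10.3−10) = -0.0213
  Pd branch = 0.0129·Pd^0.44·e^(0.046·RH+f) = 6.17 μm/a
  Cl⁻ term: 0.0175·208.0^0.57·exp(0.008·93+0.085·10.3) = 1.852
  sum: 6.17 + 1.852 → r_corr = 8.022 μm/a
ISO 9224: D(t) = r_corr · t^b with b = 0.813 (zinc, B1)
  D(9) = 8.022 × 9^0.813 = 8.022 × 5.968 = 47.87 μm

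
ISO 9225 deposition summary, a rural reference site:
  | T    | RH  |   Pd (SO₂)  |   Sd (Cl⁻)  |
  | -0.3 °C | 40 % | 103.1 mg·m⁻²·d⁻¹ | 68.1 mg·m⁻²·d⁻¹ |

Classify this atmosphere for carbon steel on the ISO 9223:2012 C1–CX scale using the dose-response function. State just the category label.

C2

carbon steel: f(T) = +0.150·(T−10) [T≤10 °C] = -1.5450
  sulphur-dioxide contribution → 9.361 μm/a
  chloride contribution → 5.167 μm/a
  ⇒ r_corr(carbon steel) = 14.53 μm/a
Category bounds: 1.3…25 μm/a bracket r_corr ⇒ C2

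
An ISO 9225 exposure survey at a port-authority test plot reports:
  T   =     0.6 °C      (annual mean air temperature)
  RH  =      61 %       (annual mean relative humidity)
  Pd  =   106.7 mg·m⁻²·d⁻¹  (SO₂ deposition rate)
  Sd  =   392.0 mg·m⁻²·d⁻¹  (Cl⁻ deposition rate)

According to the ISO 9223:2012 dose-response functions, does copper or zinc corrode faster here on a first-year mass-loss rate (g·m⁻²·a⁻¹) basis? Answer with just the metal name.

copper: temperature factor f = +0.126·(-9.4) = -1.1844
  sulphur-dioxide contribution → 0.1996 μm/a
  chloride contribution → 0.4758 μm/a
  ⇒ r_corr(copper) = 0.6754 μm/a
  mass loss = 0.6754 μm/a × 8.96 g/cm³ = 6.052 g·m⁻²·a⁻¹
zinc: T≤10 °C ⇒ hinge +0.038·(0.6−10) = -0.3572
  sulphur-dioxide contribution → 1.165 μm/a
  chloride contribution → 0.9022 μm/a
  total first-year rate 2.068 μm/a
  mass loss = 2.068 μm/a × 7.14 g/cm³ = 14.76 g·m⁻²·a⁻¹
Ordering by g·m⁻²·a⁻¹: zinc (14.8) > copper (6.05)

zinc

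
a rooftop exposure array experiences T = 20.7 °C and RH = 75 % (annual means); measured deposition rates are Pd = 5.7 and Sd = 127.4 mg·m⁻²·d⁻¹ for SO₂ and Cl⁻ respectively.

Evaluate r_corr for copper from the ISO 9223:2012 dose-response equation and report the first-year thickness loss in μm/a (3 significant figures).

r_corr = 1.85 μm/a

copper: T>10 °C ⇒ hinge -0.080·(20.7−10) = -0.8560
  SO₂ term: 0.0053·5.7^0.26·exp(0.059·75-0.8560) = 0.2957
  Sd branch = 0.01025·Sd^0.27·e^(0.036·RH+0.049·T) = 1.557 μm/a
  sum: 0.2957 + 1.557 → r_corr = 1.852 μm/a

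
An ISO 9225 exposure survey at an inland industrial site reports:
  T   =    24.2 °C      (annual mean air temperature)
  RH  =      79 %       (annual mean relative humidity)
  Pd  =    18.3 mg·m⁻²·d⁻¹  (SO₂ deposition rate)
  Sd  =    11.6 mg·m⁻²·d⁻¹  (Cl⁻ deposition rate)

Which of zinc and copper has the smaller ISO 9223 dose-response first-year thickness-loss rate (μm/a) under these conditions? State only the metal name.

zinc: T>10 °C ⇒ hinge -0.071·(24.2−10) = -1.0082
  Pd branch = 0.0129·Pd^0.44·e^(0.046·RH+f) = 0.6404 μm/a
  Cl⁻ term: 0.0175·11.6^0.57·exp(0.008·79+0.085·24.2) = 1.041
  sum: 0.6404 + 1.041 → r_corr = 1.682 μm/a
copper: f(T) = -0.080·(T−10) [T>10 °C] = -1.1360
  Pd branch = 0.0053·Pd^0.26·e^(0.059·RH+f) = 0.3832 μm/a
  Sd branch = 0.01025·Sd^0.27·e^(0.036·RH+0.049·T) = 1.117 μm/a
  r_corr = 0.3832 + 1.117 = 1.501 μm/a
Ordering by μm/a: zinc (1.68) > copper (1.5)

copper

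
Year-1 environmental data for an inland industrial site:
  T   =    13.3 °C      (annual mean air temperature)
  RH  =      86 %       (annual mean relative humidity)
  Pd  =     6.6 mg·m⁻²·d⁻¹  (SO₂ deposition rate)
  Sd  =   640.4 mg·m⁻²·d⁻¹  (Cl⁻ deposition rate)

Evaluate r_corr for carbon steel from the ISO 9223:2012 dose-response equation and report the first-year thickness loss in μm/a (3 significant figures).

r_corr = 185 μm/a

carbon steel: T>10 °C ⇒ hinge -0.054·(13.3−10) = -0.1782
  SO₂ term: 1.77·6.6^0.52·exp(0.02·86-0.1782) = 22.07
  Sd branch = 0.102·Sd^0.62·e^(0.033·RH+0.04·T) = 163 μm/a
  sum: 22.07 + 163 → r_corr = 185.1 μm/a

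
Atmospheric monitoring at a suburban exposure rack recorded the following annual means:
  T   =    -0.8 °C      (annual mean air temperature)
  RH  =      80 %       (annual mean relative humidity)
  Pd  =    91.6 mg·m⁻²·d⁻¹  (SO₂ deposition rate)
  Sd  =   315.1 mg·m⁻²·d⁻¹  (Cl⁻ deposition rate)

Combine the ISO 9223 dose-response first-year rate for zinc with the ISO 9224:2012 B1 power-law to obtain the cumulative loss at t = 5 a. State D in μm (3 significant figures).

D(5) = 12.2 μm

zinc: temperature factor f = +0.038·(-10.8) = -0.4104
  Pd branch = 0.0129·Pd^0.44·e^(0.046·RH+f) = 2.476 μm/a
  Sd branch = 0.0175·Sd^0.57·e^(0.008·RH+0.085·T) = 0.8233 μm/a
  sum: 2.476 + 0.8233 → r_corr = 3.3 μm/a
ISO 9224: D(t) = r_corr · t^b with b = 0.813 (zinc, B1)
  D(5) = 3.3 × 5^0.813 = 3.3 × 3.701 = 12.21 μm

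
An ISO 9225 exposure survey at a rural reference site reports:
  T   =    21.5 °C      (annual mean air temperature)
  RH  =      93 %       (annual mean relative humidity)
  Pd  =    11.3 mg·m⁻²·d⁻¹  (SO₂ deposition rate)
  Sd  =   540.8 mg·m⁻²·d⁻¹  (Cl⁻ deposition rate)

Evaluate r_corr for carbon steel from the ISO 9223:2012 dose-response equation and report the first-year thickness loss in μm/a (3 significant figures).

carbon steel: temperature factor f = -0.054·(11.5) = -0.6210
  Pd branch = 1.77·Pd^0.52·e^(0.02·RH+f) = 21.56 μm/a
  Sd branch = 0.102·Sd^0.62·e^(0.033·RH+0.04·T) = 256.7 μm/a
  sum: 21.56 + 256.7 → r_corr = 278.3 μm/a

r_corr = 278 μm/a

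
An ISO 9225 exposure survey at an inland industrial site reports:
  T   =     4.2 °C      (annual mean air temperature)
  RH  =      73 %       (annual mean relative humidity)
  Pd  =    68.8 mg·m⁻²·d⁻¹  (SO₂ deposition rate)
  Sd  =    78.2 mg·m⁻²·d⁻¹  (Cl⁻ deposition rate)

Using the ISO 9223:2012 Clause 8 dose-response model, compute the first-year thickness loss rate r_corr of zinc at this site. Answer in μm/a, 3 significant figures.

zinc: f(T) = +0.038·(T−10) [T≤10 °C] = -0.2204
  sulphur-dioxide contribution → 1.913 μm/a
  chloride contribution → 0.5381 μm/a
  ⇒ r_corr(zinc) = 2.451 μm/a

r_corr = 2.45 μm/a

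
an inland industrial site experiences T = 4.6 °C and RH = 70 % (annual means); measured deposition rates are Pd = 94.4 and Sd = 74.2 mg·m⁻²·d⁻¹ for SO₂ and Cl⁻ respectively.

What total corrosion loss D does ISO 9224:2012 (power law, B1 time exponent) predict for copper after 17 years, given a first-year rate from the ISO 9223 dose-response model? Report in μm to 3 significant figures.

copper: temperature factor f = +0.126·(-5.4) = -0.6804
  Pd branch = 0.0053·Pd^0.26·e^(0.059·RH+f) = 0.5444 μm/a
  Cl⁻ term: 0.01025·74.2^0.27·exp(0.036·70+0.049·4.6) = 0.5106
  sum: 0.5444 + 0.5106 → r_corr = 1.055 μm/a
Long-term exponent b (ISO 9224 Table 2, B1) = 0.667
  D(17) = 1.055 × 17^0.667 = 1.055 × 6.618 = 6.981 μm

D(17) = 6.98 μm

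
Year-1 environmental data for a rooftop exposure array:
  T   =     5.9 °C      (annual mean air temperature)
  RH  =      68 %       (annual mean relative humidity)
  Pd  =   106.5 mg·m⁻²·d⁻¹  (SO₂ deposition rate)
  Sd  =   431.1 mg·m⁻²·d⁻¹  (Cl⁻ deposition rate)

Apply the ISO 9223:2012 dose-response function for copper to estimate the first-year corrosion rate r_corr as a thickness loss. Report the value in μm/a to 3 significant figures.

copper: T≤10 °C ⇒ hinge +0.126·(5.9−10) = -0.5166
  Pd branch = 0.0053·Pd^0.26·e^(0.059·RH+f) = 0.5881 μm/a
  Cl⁻ term: 0.01025·431.1^0.27·exp(0.036·68+0.049·5.9) = 0.8143
  sum: 0.5881 + 0.8143 → r_corr = 1.402 μm/a

r_corr = 1.40 μm/a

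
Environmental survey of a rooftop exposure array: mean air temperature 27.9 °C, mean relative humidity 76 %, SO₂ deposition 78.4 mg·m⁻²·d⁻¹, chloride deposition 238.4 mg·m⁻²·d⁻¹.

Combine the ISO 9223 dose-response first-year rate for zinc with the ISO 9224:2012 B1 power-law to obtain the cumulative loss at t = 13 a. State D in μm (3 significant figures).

D(13) = 69.3 μm

zinc: temperature factor f = -0.071·(17.9) = -1.2709
  sulphur-dioxide contribution → 0.8136 μm/a
  chloride contribution → 7.8 μm/a
  total first-year rate 8.613 μm/a
Power-law: D(13) = r_corr · 13^0.813
  D(13) = 8.613 × 13^0.813 = 8.613 × 8.047 = 69.31 μm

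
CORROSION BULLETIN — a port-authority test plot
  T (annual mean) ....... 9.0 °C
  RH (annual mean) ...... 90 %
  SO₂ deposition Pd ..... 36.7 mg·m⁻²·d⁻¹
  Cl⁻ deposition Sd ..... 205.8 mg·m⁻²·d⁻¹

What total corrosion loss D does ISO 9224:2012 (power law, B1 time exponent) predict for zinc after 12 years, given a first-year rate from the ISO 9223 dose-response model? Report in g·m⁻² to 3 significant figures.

D(12) = 292 g·m⁻²

zinc: temperature factor f = +0.038·(-1.0) = -0.0380
  SO₂ term: 0.0129·36.7^0.44·exp(0.046·90-0.0380) = 3.806
  Sd branch = 0.0175·Sd^0.57·e^(0.008·RH+0.085·T) = 1.609 μm/a
  r_corr = 3.806 + 1.609 = 5.416 μm/a
Long-term exponent b (ISO 9224 Table 2, B1) = 0.813
  D(12) = 5.416 × 12^0.813 = 5.416 × 7.54 = 40.83 μm
  Mass loss = 40.83 μm × 7.14 g/cm³ = 291.6 g·m⁻²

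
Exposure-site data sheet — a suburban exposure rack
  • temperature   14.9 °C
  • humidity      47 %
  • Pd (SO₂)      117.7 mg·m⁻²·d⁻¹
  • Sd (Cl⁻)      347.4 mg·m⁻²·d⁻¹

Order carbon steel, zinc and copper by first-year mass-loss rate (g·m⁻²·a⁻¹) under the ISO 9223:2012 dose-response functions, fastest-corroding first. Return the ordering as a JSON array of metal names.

["carbon steel", "zinc", "copper"]

carbon steel: T>10 °C ⇒ hinge -0.054·(14.9−10) = -0.2646
  SO₂ term: 1.77·117.7^0.52·exp(0.02·47-0.2646) = 41.5
  Sd branch = 0.102·Sd^0.62·e^(0.033·RH+0.04·T) = 32.84 μm/a
  r_corr = 41.5 + 32.84 = 74.34 μm/a
  mass loss = 74.34 μm/a × 7.85 g/cm³ = 583.6 g·m⁻²·a⁻¹
zinc: temperature factor f = -0.071·(4.9) = -0.3479
  SO₂ term: 0.0129·117.7^0.44·exp(0.046·47-0.3479) = 0.645
  Sd branch = 0.0175·Sd^0.57·e^(0.008·RH+0.085·T) = 2.539 μm/a
  sum: 0.645 + 2.539 → r_corr = 3.184 μm/a
  mass loss = 3.184 μm/a × 7.14 g/cm³ = 22.73 g·m⁻²·a⁻¹
copper: temperature factor f = -0.080·(4.9) = -0.3920
  SO₂ term: 0.0053·117.7^0.26·exp(0.059·47-0.3920) = 0.198
  Cl⁻ term: 0.01025·347.4^0.27·exp(0.036·47+0.049·14.9) = 0.5606
  sum: 0.198 + 0.5606 → r_corr = 0.7586 μm/a
  mass loss = 0.7586 μm/a × 8.96 g/cm³ = 6.797 g·m⁻²·a⁻¹
Ordering by g·m⁻²·a⁻¹: carbon steel (584) > zinc (22.7) > copper (6.8)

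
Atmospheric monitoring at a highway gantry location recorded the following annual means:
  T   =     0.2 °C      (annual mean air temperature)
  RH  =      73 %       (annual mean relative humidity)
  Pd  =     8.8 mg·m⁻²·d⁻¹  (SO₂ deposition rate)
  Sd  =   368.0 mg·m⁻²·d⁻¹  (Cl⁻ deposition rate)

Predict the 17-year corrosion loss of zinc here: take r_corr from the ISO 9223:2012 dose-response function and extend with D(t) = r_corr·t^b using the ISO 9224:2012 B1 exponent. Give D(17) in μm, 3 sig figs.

D(17) = 15.9 μm

zinc: temperature factor f = +0.038·(-9.8) = -0.3724
  Pd branch = 0.0129·Pd^0.44·e^(0.046·RH+f) = 0.665 μm/a
  Sd branch = 0.0175·Sd^0.57·e^(0.008·RH+0.085·T) = 0.9259 μm/a
  r_corr = 0.665 + 0.9259 = 1.591 μm/a
Power-law: D(17) = r_corr · 17^0.813
  D(17) = 1.591 × 17^0.813 = 1.591 × 10.01 = 15.92 μm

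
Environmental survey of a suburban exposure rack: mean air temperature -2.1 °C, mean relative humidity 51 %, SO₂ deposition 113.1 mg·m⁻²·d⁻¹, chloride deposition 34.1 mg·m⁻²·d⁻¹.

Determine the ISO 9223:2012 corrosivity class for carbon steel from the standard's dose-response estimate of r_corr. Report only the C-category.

carbon steel: temperature factor f = +0.150·(-12.1) = -1.8150
  Pd branch = 1.77·Pd^0.52·e^(0.02·RH+f) = 9.344 μm/a
  Cl⁻ term: 0.102·34.1^0.62·exp(0.033·51+0.04·-2.1) = 4.501
  r_corr = 9.344 + 4.501 = 13.84 μm/a
Category bounds: 1.3…25 μm/a bracket r_corr ⇒ C2

C2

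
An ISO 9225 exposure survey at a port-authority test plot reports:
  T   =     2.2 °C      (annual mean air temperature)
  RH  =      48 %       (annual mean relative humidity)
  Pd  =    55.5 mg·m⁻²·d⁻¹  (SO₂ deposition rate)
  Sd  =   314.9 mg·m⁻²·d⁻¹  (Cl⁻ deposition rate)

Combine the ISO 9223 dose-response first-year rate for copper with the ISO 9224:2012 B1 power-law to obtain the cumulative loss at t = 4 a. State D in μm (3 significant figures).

copper: T≤10 °C ⇒ hinge +0.126·(2.2−10) = -0.9828
  sulphur-dioxide contribution → 0.0957 μm/a
  chloride contribution → 0.3037 μm/a
  total first-year rate 0.3994 μm/a
Long-term exponent b (ISO 9224 Table 2, B1) = 0.667
  D(4) = 0.3994 × 4^0.667 = 0.3994 × 2.521 = 1.007 μm

D(4) = 1.01 μm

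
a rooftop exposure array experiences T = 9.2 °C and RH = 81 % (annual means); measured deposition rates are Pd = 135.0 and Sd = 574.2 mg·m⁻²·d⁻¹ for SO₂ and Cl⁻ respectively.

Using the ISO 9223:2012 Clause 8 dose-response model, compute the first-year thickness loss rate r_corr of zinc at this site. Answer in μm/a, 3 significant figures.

zinc: f(T) = +0.038·(T−10) [T≤10 °C] = -0.0304
  SO₂ term: 0.0129·135.0^0.44·exp(0.046·81-0.0304) = 4.497
  Cl⁻ term: 0.0175·574.2^0.57·exp(0.008·81+0.085·9.2) = 2.734
  r_corr = 4.497 + 2.734 = 7.231 μm/a

r_corr = 7.23 μm/a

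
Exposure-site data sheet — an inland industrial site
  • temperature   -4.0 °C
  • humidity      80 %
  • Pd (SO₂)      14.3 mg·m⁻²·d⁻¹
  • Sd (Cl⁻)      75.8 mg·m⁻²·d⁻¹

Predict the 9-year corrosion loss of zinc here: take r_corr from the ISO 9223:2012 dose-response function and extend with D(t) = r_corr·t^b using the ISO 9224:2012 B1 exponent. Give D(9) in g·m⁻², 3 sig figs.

zinc: temperature factor f = +0.038·(-14.0) = -0.5320
  Pd branch = 0.0129·Pd^0.44·e^(0.046·RH+f) = 0.9685 μm/a
  Cl⁻ term: 0.0175·75.8^0.57·exp(0.008·80+0.085·-4.0) = 0.2784
  sum: 0.9685 + 0.2784 → r_corr = 1.247 μm/a
Power-law: D(9) = r_corr · 9^0.813
  D(9) = 1.247 × 9^0.813 = 1.247 × 5.968 = 7.441 μm
  Mass loss = 7.441 μm × 7.14 g/cm³ = 53.13 g·m⁻²

D(9) = 53.1 g·m⁻²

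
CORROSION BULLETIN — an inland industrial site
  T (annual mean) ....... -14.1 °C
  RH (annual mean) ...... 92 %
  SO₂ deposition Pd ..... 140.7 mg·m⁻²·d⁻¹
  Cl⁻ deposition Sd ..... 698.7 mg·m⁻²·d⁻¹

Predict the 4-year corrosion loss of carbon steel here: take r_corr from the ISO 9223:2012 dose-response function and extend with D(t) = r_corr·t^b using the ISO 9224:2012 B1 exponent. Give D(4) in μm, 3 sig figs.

carbon steel: T≤10 °C ⇒ hinge +0.150·(-14.1−10) = -3.6150
  sulphur-dioxide contribution → 3.928 μm/a
  chloride contribution → 70.09 μm/a
  ⇒ r_corr(carbon steel) = 74.02 μm/a
ISO 9224: D(t) = r_corr · t^b with b = 0.523 (carbon steel, B1)
  D(4) = 74.02 × 4^0.523 = 74.02 × 2.065 = 152.8 μm

D(4) = 153 μm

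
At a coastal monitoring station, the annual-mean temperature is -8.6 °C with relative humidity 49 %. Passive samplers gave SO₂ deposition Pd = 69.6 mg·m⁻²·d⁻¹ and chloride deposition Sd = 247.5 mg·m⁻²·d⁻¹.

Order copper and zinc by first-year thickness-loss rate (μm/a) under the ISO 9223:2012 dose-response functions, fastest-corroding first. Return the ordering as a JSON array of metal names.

copper: T≤10 °C ⇒ hinge +0.126·(-8.6−10) = -2.3436
  Pd branch = 0.0053·Pd^0.26·e^(0.059·RH+f) = 0.02761 μm/a
  Cl⁻ term: 0.01025·247.5^0.27·exp(0.036·49+0.049·-8.6) = 0.1738
  r_corr = 0.02761 + 0.1738 = 0.2014 μm/a
zinc: f(T) = +0.038·(T−10) [T≤10 °C] = -0.7068
  Pd branch = 0.0129·Pd^0.44·e^(0.046·RH+f) = 0.392 μm/a
  Sd branch = 0.0175·Sd^0.57·e^(0.008·RH+0.085·T) = 0.2885 μm/a
  sum: 0.392 + 0.2885 → r_corr = 0.6805 μm/a
Ordering by μm/a: zinc (0.68) > copper (0.201)

["zinc", "copper"]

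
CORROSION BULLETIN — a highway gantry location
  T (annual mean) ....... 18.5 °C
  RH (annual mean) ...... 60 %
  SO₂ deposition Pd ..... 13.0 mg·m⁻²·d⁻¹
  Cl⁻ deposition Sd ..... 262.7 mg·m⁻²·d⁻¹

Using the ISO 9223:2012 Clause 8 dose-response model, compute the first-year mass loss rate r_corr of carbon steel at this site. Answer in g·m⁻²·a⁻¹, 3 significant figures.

carbon steel: temperature factor f = -0.054·(8.5) = -0.4590
  sulphur-dioxide contribution → 14.09 μm/a
  chloride contribution → 48.97 μm/a
  total first-year rate 63.07 μm/a
Convert to mass loss: 63.07 μm/a × 7.85 g/cm³ = 495.1 g·m⁻²·a⁻¹

r_corr = 495 g·m⁻²·a⁻¹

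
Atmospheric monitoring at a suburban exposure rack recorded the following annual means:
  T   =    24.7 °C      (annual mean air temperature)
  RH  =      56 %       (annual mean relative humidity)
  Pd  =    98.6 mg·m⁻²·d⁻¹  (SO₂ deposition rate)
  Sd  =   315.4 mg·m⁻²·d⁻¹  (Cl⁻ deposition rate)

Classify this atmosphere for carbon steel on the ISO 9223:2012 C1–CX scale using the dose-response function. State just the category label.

C5

carbon steel: T>10 °C ⇒ hinge -0.054·(24.7−10) = -0.7938
  Pd branch = 1.77·Pd^0.52·e^(0.02·RH+f) = 26.7 μm/a
  Cl⁻ term: 0.102·315.4^0.62·exp(0.033·56+0.04·24.7) = 61.6
  r_corr = 26.7 + 61.6 = 88.29 μm/a
Category bounds: 80…200 μm/a bracket r_corr ⇒ C5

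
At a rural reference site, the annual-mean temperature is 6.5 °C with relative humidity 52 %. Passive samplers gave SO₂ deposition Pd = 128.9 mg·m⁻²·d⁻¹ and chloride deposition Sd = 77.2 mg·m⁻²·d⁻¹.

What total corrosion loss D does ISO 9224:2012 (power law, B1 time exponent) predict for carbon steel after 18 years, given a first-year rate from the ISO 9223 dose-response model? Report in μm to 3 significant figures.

D(18) = 217 μm

carbon steel: f(T) = +0.150·(T−10) [T≤10 °C] = -0.5250
  sulphur-dioxide contribution → 37.07 μm/a
  chloride contribution → 10.89 μm/a
  ⇒ r_corr(carbon steel) = 47.96 μm/a
ISO 9224: D(t) = r_corr · t^b with b = 0.523 (carbon steel, B1)
  D(18) = 47.96 × 18^0.523 = 47.96 × 4.534 = 217.4 μm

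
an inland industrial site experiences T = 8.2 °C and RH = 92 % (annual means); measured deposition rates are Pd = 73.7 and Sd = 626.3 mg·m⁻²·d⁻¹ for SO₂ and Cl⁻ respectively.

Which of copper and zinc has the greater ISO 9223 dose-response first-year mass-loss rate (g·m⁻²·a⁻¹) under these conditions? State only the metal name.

zinc

copper: temperature factor f = +0.126·(-1.8) = -0.2268
  SO₂ term: 0.0053·73.7^0.26·exp(0.059·92-0.2268) = 2.942
  Cl⁻ term: 0.01025·626.3^0.27·exp(0.036·92+0.049·8.2) = 2.392
  sum: 2.942 + 2.392 → r_corr = 5.334 μm/a
  mass loss = 5.334 μm/a × 8.96 g/cm³ = 47.79 g·m⁻²·a⁻¹
zinc: temperature factor f = +0.038·(-1.8) = -0.0684
  SO₂ term: 0.0129·73.7^0.44·exp(0.046·92-0.0684) = 5.502
  Sd branch = 0.0175·Sd^0.57·e^(0.008·RH+0.085·T) = 2.881 μm/a
  sum: 5.502 + 2.881 → r_corr = 8.383 μm/a
  mass loss = 8.383 μm/a × 7.14 g/cm³ = 59.85 g·m⁻²·a⁻¹
Ordering by g·m⁻²·a⁻¹: zinc (59.9) > copper (47.8)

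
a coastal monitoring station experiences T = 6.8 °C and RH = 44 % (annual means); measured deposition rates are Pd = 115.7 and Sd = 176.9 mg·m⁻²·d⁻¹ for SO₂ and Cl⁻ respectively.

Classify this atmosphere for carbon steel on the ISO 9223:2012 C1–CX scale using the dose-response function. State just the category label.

C3

carbon steel: temperature factor f = +0.150·(-3.2) = -0.4800
  sulphur-dioxide contribution → 31.23 μm/a
  chloride contribution → 14.16 μm/a
  ⇒ r_corr(carbon steel) = 45.39 μm/a
45.4 μm/a falls in (25, 50] for carbon steel → category C3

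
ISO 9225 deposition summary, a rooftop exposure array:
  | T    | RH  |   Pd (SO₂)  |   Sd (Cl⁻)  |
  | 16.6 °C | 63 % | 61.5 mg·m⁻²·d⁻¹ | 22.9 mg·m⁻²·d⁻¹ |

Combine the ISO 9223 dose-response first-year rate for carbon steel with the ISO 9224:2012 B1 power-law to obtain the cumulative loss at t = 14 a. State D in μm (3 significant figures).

D(14) = 192 μm

carbon steel: temperature factor f = -0.054·(6.6) = -0.3564
  Pd branch = 1.77·Pd^0.52·e^(0.02·RH+f) = 37.21 μm/a
  Sd branch = 0.102·Sd^0.62·e^(0.033·RH+0.04·T) = 11.04 μm/a
  r_corr = 37.21 + 11.04 = 48.25 μm/a
ISO 9224: D(t) = r_corr · t^b with b = 0.523 (carbon steel, B1)
  D(14) = 48.25 × 14^0.523 = 48.25 × 3.976 = 191.8 μm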